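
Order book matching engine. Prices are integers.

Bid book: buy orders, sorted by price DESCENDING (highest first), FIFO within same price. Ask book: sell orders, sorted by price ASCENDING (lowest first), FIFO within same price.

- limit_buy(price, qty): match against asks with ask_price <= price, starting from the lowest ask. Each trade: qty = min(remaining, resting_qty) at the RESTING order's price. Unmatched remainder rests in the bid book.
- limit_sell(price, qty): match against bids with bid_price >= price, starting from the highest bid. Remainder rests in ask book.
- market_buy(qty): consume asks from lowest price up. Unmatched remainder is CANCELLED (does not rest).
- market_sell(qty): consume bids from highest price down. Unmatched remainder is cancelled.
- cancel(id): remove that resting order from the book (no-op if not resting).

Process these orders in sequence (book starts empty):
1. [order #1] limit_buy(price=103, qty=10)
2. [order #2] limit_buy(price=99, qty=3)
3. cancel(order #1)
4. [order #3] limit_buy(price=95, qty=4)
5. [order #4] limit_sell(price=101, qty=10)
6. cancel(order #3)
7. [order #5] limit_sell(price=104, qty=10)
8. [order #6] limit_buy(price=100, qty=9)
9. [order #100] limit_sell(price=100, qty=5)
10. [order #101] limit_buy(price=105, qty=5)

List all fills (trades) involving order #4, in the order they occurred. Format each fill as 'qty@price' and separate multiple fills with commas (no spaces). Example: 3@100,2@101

Answer: 5@101

Derivation:
After op 1 [order #1] limit_buy(price=103, qty=10): fills=none; bids=[#1:10@103] asks=[-]
After op 2 [order #2] limit_buy(price=99, qty=3): fills=none; bids=[#1:10@103 #2:3@99] asks=[-]
After op 3 cancel(order #1): fills=none; bids=[#2:3@99] asks=[-]
After op 4 [order #3] limit_buy(price=95, qty=4): fills=none; bids=[#2:3@99 #3:4@95] asks=[-]
After op 5 [order #4] limit_sell(price=101, qty=10): fills=none; bids=[#2:3@99 #3:4@95] asks=[#4:10@101]
After op 6 cancel(order #3): fills=none; bids=[#2:3@99] asks=[#4:10@101]
After op 7 [order #5] limit_sell(price=104, qty=10): fills=none; bids=[#2:3@99] asks=[#4:10@101 #5:10@104]
After op 8 [order #6] limit_buy(price=100, qty=9): fills=none; bids=[#6:9@100 #2:3@99] asks=[#4:10@101 #5:10@104]
After op 9 [order #100] limit_sell(price=100, qty=5): fills=#6x#100:5@100; bids=[#6:4@100 #2:3@99] asks=[#4:10@101 #5:10@104]
After op 10 [order #101] limit_buy(price=105, qty=5): fills=#101x#4:5@101; bids=[#6:4@100 #2:3@99] asks=[#4:5@101 #5:10@104]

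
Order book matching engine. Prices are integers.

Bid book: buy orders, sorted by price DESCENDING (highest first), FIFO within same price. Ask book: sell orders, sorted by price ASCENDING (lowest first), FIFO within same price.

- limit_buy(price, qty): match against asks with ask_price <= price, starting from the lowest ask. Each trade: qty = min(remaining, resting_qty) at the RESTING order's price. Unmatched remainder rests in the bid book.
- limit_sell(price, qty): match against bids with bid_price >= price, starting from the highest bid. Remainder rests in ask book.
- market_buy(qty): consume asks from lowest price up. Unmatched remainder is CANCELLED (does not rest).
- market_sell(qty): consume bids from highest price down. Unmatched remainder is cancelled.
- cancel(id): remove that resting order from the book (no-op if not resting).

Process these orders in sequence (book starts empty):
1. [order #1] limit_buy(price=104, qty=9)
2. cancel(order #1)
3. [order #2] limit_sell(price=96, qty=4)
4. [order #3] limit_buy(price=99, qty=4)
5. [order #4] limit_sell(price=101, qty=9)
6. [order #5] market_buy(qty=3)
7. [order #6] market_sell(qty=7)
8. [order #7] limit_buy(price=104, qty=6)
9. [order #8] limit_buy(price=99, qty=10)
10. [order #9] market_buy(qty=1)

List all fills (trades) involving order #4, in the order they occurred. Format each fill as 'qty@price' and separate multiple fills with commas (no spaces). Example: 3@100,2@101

Answer: 3@101,6@101

Derivation:
After op 1 [order #1] limit_buy(price=104, qty=9): fills=none; bids=[#1:9@104] asks=[-]
After op 2 cancel(order #1): fills=none; bids=[-] asks=[-]
After op 3 [order #2] limit_sell(price=96, qty=4): fills=none; bids=[-] asks=[#2:4@96]
After op 4 [order #3] limit_buy(price=99, qty=4): fills=#3x#2:4@96; bids=[-] asks=[-]
After op 5 [order #4] limit_sell(price=101, qty=9): fills=none; bids=[-] asks=[#4:9@101]
After op 6 [order #5] market_buy(qty=3): fills=#5x#4:3@101; bids=[-] asks=[#4:6@101]
After op 7 [order #6] market_sell(qty=7): fills=none; bids=[-] asks=[#4:6@101]
After op 8 [order #7] limit_buy(price=104, qty=6): fills=#7x#4:6@101; bids=[-] asks=[-]
After op 9 [order #8] limit_buy(price=99, qty=10): fills=none; bids=[#8:10@99] asks=[-]
After op 10 [order #9] market_buy(qty=1): fills=none; bids=[#8:10@99] asks=[-]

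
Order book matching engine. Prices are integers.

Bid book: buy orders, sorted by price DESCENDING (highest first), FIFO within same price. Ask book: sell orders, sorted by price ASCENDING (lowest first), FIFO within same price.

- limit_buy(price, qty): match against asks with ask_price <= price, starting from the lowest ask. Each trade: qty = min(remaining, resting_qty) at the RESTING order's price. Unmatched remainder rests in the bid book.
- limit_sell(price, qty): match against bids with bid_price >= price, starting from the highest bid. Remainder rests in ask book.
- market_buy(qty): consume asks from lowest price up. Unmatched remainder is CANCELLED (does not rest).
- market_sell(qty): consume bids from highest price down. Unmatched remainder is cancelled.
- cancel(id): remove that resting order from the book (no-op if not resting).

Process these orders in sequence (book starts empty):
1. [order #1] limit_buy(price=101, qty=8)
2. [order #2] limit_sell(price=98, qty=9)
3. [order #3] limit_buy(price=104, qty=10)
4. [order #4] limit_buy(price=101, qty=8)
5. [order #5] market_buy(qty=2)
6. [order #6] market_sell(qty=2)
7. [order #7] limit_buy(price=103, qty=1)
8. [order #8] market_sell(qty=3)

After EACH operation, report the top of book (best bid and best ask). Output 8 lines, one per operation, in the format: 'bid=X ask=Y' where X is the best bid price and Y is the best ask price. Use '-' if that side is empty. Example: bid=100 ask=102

After op 1 [order #1] limit_buy(price=101, qty=8): fills=none; bids=[#1:8@101] asks=[-]
After op 2 [order #2] limit_sell(price=98, qty=9): fills=#1x#2:8@101; bids=[-] asks=[#2:1@98]
After op 3 [order #3] limit_buy(price=104, qty=10): fills=#3x#2:1@98; bids=[#3:9@104] asks=[-]
After op 4 [order #4] limit_buy(price=101, qty=8): fills=none; bids=[#3:9@104 #4:8@101] asks=[-]
After op 5 [order #5] market_buy(qty=2): fills=none; bids=[#3:9@104 #4:8@101] asks=[-]
After op 6 [order #6] market_sell(qty=2): fills=#3x#6:2@104; bids=[#3:7@104 #4:8@101] asks=[-]
After op 7 [order #7] limit_buy(price=103, qty=1): fills=none; bids=[#3:7@104 #7:1@103 #4:8@101] asks=[-]
After op 8 [order #8] market_sell(qty=3): fills=#3x#8:3@104; bids=[#3:4@104 #7:1@103 #4:8@101] asks=[-]

Answer: bid=101 ask=-
bid=- ask=98
bid=104 ask=-
bid=104 ask=-
bid=104 ask=-
bid=104 ask=-
bid=104 ask=-
bid=104 ask=-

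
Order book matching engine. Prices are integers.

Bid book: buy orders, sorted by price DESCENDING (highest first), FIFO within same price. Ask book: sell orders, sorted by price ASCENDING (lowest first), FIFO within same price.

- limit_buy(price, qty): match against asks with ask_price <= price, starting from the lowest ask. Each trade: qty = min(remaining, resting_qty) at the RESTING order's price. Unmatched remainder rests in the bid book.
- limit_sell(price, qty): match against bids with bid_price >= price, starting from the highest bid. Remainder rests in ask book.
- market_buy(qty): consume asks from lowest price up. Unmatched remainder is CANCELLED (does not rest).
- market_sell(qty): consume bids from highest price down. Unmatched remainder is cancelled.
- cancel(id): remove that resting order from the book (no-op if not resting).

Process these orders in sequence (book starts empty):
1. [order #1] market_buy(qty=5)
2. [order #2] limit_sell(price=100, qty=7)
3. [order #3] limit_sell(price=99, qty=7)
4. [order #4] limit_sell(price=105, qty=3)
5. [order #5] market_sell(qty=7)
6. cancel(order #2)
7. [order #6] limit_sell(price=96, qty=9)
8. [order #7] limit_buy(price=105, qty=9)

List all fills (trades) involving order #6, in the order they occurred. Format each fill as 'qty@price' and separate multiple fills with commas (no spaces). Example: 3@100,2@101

Answer: 9@96

Derivation:
After op 1 [order #1] market_buy(qty=5): fills=none; bids=[-] asks=[-]
After op 2 [order #2] limit_sell(price=100, qty=7): fills=none; bids=[-] asks=[#2:7@100]
After op 3 [order #3] limit_sell(price=99, qty=7): fills=none; bids=[-] asks=[#3:7@99 #2:7@100]
After op 4 [order #4] limit_sell(price=105, qty=3): fills=none; bids=[-] asks=[#3:7@99 #2:7@100 #4:3@105]
After op 5 [order #5] market_sell(qty=7): fills=none; bids=[-] asks=[#3:7@99 #2:7@100 #4:3@105]
After op 6 cancel(order #2): fills=none; bids=[-] asks=[#3:7@99 #4:3@105]
After op 7 [order #6] limit_sell(price=96, qty=9): fills=none; bids=[-] asks=[#6:9@96 #3:7@99 #4:3@105]
After op 8 [order #7] limit_buy(price=105, qty=9): fills=#7x#6:9@96; bids=[-] asks=[#3:7@99 #4:3@105]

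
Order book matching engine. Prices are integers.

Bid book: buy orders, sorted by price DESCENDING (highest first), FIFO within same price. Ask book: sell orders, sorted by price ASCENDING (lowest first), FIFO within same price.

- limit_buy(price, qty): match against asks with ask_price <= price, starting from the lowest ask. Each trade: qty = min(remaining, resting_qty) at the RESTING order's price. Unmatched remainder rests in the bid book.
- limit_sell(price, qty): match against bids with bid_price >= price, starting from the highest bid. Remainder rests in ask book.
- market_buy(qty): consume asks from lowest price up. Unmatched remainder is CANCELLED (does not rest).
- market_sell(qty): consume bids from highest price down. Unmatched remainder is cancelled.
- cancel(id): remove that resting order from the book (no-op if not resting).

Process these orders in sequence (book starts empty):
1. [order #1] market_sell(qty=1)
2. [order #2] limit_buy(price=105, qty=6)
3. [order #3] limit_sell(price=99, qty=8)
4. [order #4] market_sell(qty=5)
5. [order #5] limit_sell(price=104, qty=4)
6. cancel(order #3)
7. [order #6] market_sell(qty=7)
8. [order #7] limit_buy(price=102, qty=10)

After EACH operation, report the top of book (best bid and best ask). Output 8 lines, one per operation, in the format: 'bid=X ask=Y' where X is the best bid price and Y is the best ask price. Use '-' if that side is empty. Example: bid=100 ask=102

Answer: bid=- ask=-
bid=105 ask=-
bid=- ask=99
bid=- ask=99
bid=- ask=99
bid=- ask=104
bid=- ask=104
bid=102 ask=104

Derivation:
After op 1 [order #1] market_sell(qty=1): fills=none; bids=[-] asks=[-]
After op 2 [order #2] limit_buy(price=105, qty=6): fills=none; bids=[#2:6@105] asks=[-]
After op 3 [order #3] limit_sell(price=99, qty=8): fills=#2x#3:6@105; bids=[-] asks=[#3:2@99]
After op 4 [order #4] market_sell(qty=5): fills=none; bids=[-] asks=[#3:2@99]
After op 5 [order #5] limit_sell(price=104, qty=4): fills=none; bids=[-] asks=[#3:2@99 #5:4@104]
After op 6 cancel(order #3): fills=none; bids=[-] asks=[#5:4@104]
After op 7 [order #6] market_sell(qty=7): fills=none; bids=[-] asks=[#5:4@104]
After op 8 [order #7] limit_buy(price=102, qty=10): fills=none; bids=[#7:10@102] asks=[#5:4@104]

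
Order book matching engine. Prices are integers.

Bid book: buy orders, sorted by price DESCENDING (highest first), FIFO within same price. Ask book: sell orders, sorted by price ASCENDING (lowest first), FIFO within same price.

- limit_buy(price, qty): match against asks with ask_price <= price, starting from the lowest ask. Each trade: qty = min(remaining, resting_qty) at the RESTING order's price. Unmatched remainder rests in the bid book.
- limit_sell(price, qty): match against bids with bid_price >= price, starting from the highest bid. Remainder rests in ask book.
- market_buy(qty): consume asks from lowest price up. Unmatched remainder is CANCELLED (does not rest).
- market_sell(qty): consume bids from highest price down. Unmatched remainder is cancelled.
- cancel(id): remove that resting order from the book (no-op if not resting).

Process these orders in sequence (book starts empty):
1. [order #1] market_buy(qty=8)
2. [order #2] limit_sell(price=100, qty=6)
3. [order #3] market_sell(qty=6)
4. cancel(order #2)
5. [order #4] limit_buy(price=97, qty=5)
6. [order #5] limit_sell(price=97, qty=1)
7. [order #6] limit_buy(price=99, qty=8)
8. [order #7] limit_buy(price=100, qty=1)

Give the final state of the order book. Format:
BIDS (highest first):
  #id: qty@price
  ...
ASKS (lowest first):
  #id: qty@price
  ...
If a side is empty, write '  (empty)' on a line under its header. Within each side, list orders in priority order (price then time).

Answer: BIDS (highest first):
  #7: 1@100
  #6: 8@99
  #4: 4@97
ASKS (lowest first):
  (empty)

Derivation:
After op 1 [order #1] market_buy(qty=8): fills=none; bids=[-] asks=[-]
After op 2 [order #2] limit_sell(price=100, qty=6): fills=none; bids=[-] asks=[#2:6@100]
After op 3 [order #3] market_sell(qty=6): fills=none; bids=[-] asks=[#2:6@100]
After op 4 cancel(order #2): fills=none; bids=[-] asks=[-]
After op 5 [order #4] limit_buy(price=97, qty=5): fills=none; bids=[#4:5@97] asks=[-]
After op 6 [order #5] limit_sell(price=97, qty=1): fills=#4x#5:1@97; bids=[#4:4@97] asks=[-]
After op 7 [order #6] limit_buy(price=99, qty=8): fills=none; bids=[#6:8@99 #4:4@97] asks=[-]
After op 8 [order #7] limit_buy(price=100, qty=1): fills=none; bids=[#7:1@100 #6:8@99 #4:4@97] asks=[-]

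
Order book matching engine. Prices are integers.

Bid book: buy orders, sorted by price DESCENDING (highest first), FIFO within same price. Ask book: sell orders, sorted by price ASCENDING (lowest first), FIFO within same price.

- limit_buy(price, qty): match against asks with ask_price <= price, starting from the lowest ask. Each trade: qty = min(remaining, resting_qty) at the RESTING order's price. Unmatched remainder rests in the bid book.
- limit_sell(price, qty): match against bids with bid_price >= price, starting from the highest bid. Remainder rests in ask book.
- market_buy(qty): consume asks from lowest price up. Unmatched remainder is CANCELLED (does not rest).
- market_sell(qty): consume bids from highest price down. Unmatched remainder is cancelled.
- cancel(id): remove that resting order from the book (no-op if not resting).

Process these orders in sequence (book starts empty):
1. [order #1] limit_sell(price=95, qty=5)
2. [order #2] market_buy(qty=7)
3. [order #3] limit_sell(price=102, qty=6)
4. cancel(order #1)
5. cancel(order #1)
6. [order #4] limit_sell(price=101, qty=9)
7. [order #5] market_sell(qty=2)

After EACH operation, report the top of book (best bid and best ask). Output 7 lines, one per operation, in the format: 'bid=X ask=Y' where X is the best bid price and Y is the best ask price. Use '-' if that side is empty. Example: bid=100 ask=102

After op 1 [order #1] limit_sell(price=95, qty=5): fills=none; bids=[-] asks=[#1:5@95]
After op 2 [order #2] market_buy(qty=7): fills=#2x#1:5@95; bids=[-] asks=[-]
After op 3 [order #3] limit_sell(price=102, qty=6): fills=none; bids=[-] asks=[#3:6@102]
After op 4 cancel(order #1): fills=none; bids=[-] asks=[#3:6@102]
After op 5 cancel(order #1): fills=none; bids=[-] asks=[#3:6@102]
After op 6 [order #4] limit_sell(price=101, qty=9): fills=none; bids=[-] asks=[#4:9@101 #3:6@102]
After op 7 [order #5] market_sell(qty=2): fills=none; bids=[-] asks=[#4:9@101 #3:6@102]

Answer: bid=- ask=95
bid=- ask=-
bid=- ask=102
bid=- ask=102
bid=- ask=102
bid=- ask=101
bid=- ask=101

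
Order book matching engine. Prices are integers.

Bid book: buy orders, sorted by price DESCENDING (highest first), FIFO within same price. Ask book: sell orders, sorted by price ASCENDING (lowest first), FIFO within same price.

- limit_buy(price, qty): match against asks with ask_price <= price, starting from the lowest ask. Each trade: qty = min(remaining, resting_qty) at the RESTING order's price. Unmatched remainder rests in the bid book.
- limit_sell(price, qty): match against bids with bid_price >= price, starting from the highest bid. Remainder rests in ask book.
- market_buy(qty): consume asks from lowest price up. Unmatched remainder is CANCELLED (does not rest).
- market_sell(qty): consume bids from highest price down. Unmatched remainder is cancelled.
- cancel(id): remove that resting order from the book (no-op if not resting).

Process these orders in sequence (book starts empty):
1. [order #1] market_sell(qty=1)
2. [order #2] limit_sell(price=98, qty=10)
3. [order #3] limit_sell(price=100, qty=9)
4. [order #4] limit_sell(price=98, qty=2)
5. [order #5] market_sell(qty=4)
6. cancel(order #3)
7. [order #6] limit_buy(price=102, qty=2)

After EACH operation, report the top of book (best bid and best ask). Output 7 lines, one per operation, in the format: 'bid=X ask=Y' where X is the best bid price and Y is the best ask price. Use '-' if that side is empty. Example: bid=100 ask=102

Answer: bid=- ask=-
bid=- ask=98
bid=- ask=98
bid=- ask=98
bid=- ask=98
bid=- ask=98
bid=- ask=98

Derivation:
After op 1 [order #1] market_sell(qty=1): fills=none; bids=[-] asks=[-]
After op 2 [order #2] limit_sell(price=98, qty=10): fills=none; bids=[-] asks=[#2:10@98]
After op 3 [order #3] limit_sell(price=100, qty=9): fills=none; bids=[-] asks=[#2:10@98 #3:9@100]
After op 4 [order #4] limit_sell(price=98, qty=2): fills=none; bids=[-] asks=[#2:10@98 #4:2@98 #3:9@100]
After op 5 [order #5] market_sell(qty=4): fills=none; bids=[-] asks=[#2:10@98 #4:2@98 #3:9@100]
After op 6 cancel(order #3): fills=none; bids=[-] asks=[#2:10@98 #4:2@98]
After op 7 [order #6] limit_buy(price=102, qty=2): fills=#6x#2:2@98; bids=[-] asks=[#2:8@98 #4:2@98]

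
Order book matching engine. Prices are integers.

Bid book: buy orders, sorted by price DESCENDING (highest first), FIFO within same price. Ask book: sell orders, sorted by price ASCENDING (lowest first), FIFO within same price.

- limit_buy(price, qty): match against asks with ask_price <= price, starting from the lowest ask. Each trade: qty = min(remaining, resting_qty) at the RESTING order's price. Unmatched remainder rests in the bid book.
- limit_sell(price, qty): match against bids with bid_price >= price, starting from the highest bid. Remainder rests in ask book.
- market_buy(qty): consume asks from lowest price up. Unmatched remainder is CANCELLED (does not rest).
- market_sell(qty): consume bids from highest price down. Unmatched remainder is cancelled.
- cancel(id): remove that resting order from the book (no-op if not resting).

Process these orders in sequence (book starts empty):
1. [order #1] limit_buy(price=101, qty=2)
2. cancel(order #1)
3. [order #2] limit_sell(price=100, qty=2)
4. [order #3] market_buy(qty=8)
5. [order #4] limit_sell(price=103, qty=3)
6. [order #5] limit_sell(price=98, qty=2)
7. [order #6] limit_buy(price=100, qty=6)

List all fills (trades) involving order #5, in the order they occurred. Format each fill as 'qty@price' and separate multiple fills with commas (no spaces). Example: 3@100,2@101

After op 1 [order #1] limit_buy(price=101, qty=2): fills=none; bids=[#1:2@101] asks=[-]
After op 2 cancel(order #1): fills=none; bids=[-] asks=[-]
After op 3 [order #2] limit_sell(price=100, qty=2): fills=none; bids=[-] asks=[#2:2@100]
After op 4 [order #3] market_buy(qty=8): fills=#3x#2:2@100; bids=[-] asks=[-]
After op 5 [order #4] limit_sell(price=103, qty=3): fills=none; bids=[-] asks=[#4:3@103]
After op 6 [order #5] limit_sell(price=98, qty=2): fills=none; bids=[-] asks=[#5:2@98 #4:3@103]
After op 7 [order #6] limit_buy(price=100, qty=6): fills=#6x#5:2@98; bids=[#6:4@100] asks=[#4:3@103]

Answer: 2@98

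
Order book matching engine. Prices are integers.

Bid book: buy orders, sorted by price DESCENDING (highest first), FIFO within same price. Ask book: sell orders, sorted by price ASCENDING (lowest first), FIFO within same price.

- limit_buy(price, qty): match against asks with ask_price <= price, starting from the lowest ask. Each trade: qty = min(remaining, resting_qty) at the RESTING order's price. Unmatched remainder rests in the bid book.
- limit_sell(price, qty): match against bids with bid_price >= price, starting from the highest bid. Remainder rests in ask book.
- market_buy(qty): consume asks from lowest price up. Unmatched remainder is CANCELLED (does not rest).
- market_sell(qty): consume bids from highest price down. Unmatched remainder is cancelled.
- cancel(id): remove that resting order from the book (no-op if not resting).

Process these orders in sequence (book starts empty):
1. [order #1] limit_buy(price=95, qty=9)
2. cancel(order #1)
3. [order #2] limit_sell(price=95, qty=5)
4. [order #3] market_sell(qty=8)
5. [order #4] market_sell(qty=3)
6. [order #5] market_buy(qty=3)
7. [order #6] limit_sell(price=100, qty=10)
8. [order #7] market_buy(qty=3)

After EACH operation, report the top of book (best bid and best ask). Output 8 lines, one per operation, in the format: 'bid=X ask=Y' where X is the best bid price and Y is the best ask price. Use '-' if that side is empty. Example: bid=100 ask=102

After op 1 [order #1] limit_buy(price=95, qty=9): fills=none; bids=[#1:9@95] asks=[-]
After op 2 cancel(order #1): fills=none; bids=[-] asks=[-]
After op 3 [order #2] limit_sell(price=95, qty=5): fills=none; bids=[-] asks=[#2:5@95]
After op 4 [order #3] market_sell(qty=8): fills=none; bids=[-] asks=[#2:5@95]
After op 5 [order #4] market_sell(qty=3): fills=none; bids=[-] asks=[#2:5@95]
After op 6 [order #5] market_buy(qty=3): fills=#5x#2:3@95; bids=[-] asks=[#2:2@95]
After op 7 [order #6] limit_sell(price=100, qty=10): fills=none; bids=[-] asks=[#2:2@95 #6:10@100]
After op 8 [order #7] market_buy(qty=3): fills=#7x#2:2@95 #7x#6:1@100; bids=[-] asks=[#6:9@100]

Answer: bid=95 ask=-
bid=- ask=-
bid=- ask=95
bid=- ask=95
bid=- ask=95
bid=- ask=95
bid=- ask=95
bid=- ask=100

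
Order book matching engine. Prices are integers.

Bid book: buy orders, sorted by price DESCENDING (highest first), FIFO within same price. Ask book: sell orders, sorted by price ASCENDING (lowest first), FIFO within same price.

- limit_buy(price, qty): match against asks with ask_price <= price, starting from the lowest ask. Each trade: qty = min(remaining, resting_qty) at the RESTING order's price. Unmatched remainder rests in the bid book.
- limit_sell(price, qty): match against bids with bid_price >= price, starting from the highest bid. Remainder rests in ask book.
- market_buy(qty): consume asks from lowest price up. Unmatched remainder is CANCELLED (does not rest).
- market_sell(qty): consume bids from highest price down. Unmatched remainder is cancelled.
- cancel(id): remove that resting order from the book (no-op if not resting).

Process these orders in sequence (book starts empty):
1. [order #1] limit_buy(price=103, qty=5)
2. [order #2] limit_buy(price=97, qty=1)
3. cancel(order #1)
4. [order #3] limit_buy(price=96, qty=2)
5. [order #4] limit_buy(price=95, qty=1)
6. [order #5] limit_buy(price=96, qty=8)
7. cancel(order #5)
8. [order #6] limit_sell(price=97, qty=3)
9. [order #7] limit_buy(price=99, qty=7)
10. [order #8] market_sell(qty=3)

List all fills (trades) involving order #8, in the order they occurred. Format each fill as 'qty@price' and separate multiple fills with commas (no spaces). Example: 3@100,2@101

After op 1 [order #1] limit_buy(price=103, qty=5): fills=none; bids=[#1:5@103] asks=[-]
After op 2 [order #2] limit_buy(price=97, qty=1): fills=none; bids=[#1:5@103 #2:1@97] asks=[-]
After op 3 cancel(order #1): fills=none; bids=[#2:1@97] asks=[-]
After op 4 [order #3] limit_buy(price=96, qty=2): fills=none; bids=[#2:1@97 #3:2@96] asks=[-]
After op 5 [order #4] limit_buy(price=95, qty=1): fills=none; bids=[#2:1@97 #3:2@96 #4:1@95] asks=[-]
After op 6 [order #5] limit_buy(price=96, qty=8): fills=none; bids=[#2:1@97 #3:2@96 #5:8@96 #4:1@95] asks=[-]
After op 7 cancel(order #5): fills=none; bids=[#2:1@97 #3:2@96 #4:1@95] asks=[-]
After op 8 [order #6] limit_sell(price=97, qty=3): fills=#2x#6:1@97; bids=[#3:2@96 #4:1@95] asks=[#6:2@97]
After op 9 [order #7] limit_buy(price=99, qty=7): fills=#7x#6:2@97; bids=[#7:5@99 #3:2@96 #4:1@95] asks=[-]
After op 10 [order #8] market_sell(qty=3): fills=#7x#8:3@99; bids=[#7:2@99 #3:2@96 #4:1@95] asks=[-]

Answer: 3@99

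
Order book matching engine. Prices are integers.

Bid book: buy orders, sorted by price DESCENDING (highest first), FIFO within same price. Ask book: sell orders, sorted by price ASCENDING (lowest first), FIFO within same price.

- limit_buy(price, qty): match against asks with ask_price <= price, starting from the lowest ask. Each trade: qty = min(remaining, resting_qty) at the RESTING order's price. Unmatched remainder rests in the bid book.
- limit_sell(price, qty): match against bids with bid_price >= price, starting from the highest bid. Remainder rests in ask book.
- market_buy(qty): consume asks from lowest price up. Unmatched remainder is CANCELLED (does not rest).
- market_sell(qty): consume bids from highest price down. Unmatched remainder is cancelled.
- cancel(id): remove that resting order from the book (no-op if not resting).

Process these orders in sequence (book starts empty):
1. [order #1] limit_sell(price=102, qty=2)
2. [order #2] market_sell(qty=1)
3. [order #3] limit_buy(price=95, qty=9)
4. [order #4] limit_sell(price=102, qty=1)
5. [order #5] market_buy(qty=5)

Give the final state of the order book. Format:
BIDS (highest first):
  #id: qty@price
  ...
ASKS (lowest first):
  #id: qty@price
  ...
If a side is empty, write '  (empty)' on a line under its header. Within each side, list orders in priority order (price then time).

Answer: BIDS (highest first):
  #3: 9@95
ASKS (lowest first):
  (empty)

Derivation:
After op 1 [order #1] limit_sell(price=102, qty=2): fills=none; bids=[-] asks=[#1:2@102]
After op 2 [order #2] market_sell(qty=1): fills=none; bids=[-] asks=[#1:2@102]
After op 3 [order #3] limit_buy(price=95, qty=9): fills=none; bids=[#3:9@95] asks=[#1:2@102]
After op 4 [order #4] limit_sell(price=102, qty=1): fills=none; bids=[#3:9@95] asks=[#1:2@102 #4:1@102]
After op 5 [order #5] market_buy(qty=5): fills=#5x#1:2@102 #5x#4:1@102; bids=[#3:9@95] asks=[-]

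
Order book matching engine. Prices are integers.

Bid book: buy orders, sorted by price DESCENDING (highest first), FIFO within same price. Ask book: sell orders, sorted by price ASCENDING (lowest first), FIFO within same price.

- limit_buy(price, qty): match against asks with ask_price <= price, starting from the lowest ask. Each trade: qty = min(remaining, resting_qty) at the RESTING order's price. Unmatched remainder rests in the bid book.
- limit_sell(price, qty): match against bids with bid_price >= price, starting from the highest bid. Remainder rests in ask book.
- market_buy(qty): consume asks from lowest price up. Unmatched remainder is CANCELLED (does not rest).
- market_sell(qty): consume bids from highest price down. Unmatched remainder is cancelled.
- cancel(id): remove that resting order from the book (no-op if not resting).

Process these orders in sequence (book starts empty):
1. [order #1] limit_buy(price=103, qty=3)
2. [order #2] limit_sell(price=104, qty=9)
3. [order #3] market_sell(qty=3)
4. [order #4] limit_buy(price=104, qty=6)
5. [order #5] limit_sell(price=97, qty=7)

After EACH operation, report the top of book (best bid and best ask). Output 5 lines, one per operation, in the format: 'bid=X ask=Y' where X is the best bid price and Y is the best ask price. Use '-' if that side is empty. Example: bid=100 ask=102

After op 1 [order #1] limit_buy(price=103, qty=3): fills=none; bids=[#1:3@103] asks=[-]
After op 2 [order #2] limit_sell(price=104, qty=9): fills=none; bids=[#1:3@103] asks=[#2:9@104]
After op 3 [order #3] market_sell(qty=3): fills=#1x#3:3@103; bids=[-] asks=[#2:9@104]
After op 4 [order #4] limit_buy(price=104, qty=6): fills=#4x#2:6@104; bids=[-] asks=[#2:3@104]
After op 5 [order #5] limit_sell(price=97, qty=7): fills=none; bids=[-] asks=[#5:7@97 #2:3@104]

Answer: bid=103 ask=-
bid=103 ask=104
bid=- ask=104
bid=- ask=104
bid=- ask=97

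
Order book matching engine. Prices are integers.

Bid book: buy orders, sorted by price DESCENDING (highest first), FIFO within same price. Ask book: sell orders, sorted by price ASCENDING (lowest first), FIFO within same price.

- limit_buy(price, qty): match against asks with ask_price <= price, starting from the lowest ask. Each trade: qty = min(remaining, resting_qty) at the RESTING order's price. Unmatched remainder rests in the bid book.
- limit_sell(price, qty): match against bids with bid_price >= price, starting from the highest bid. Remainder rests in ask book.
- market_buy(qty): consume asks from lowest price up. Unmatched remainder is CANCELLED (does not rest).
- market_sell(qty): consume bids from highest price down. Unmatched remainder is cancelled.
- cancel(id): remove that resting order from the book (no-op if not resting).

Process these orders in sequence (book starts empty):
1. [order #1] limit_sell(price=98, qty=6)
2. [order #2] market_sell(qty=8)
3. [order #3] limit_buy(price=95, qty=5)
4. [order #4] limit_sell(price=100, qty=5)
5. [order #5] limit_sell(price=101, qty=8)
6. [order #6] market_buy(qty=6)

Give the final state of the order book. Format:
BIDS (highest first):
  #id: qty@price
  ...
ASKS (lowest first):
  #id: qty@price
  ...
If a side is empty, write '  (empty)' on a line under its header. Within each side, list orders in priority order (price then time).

Answer: BIDS (highest first):
  #3: 5@95
ASKS (lowest first):
  #4: 5@100
  #5: 8@101

Derivation:
After op 1 [order #1] limit_sell(price=98, qty=6): fills=none; bids=[-] asks=[#1:6@98]
After op 2 [order #2] market_sell(qty=8): fills=none; bids=[-] asks=[#1:6@98]
After op 3 [order #3] limit_buy(price=95, qty=5): fills=none; bids=[#3:5@95] asks=[#1:6@98]
After op 4 [order #4] limit_sell(price=100, qty=5): fills=none; bids=[#3:5@95] asks=[#1:6@98 #4:5@100]
After op 5 [order #5] limit_sell(price=101, qty=8): fills=none; bids=[#3:5@95] asks=[#1:6@98 #4:5@100 #5:8@101]
After op 6 [order #6] market_buy(qty=6): fills=#6x#1:6@98; bids=[#3:5@95] asks=[#4:5@100 #5:8@101]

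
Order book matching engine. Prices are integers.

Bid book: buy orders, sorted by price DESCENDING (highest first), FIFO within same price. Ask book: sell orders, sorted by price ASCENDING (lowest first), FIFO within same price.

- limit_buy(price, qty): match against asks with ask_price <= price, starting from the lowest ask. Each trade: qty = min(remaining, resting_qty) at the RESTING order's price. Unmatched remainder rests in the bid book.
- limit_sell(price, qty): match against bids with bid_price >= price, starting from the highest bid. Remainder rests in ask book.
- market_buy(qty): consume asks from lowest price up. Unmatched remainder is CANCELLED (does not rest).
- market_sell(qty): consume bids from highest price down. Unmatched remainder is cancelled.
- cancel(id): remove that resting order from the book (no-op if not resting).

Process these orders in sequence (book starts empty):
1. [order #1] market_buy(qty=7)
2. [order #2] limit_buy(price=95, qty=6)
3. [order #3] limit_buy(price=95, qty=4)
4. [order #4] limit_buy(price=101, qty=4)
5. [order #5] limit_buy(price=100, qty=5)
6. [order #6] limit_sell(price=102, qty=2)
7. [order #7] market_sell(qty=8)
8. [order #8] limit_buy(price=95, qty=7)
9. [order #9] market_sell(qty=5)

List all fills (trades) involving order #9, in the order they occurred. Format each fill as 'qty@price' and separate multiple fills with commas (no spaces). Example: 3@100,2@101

Answer: 1@100,4@95

Derivation:
After op 1 [order #1] market_buy(qty=7): fills=none; bids=[-] asks=[-]
After op 2 [order #2] limit_buy(price=95, qty=6): fills=none; bids=[#2:6@95] asks=[-]
After op 3 [order #3] limit_buy(price=95, qty=4): fills=none; bids=[#2:6@95 #3:4@95] asks=[-]
After op 4 [order #4] limit_buy(price=101, qty=4): fills=none; bids=[#4:4@101 #2:6@95 #3:4@95] asks=[-]
After op 5 [order #5] limit_buy(price=100, qty=5): fills=none; bids=[#4:4@101 #5:5@100 #2:6@95 #3:4@95] asks=[-]
After op 6 [order #6] limit_sell(price=102, qty=2): fills=none; bids=[#4:4@101 #5:5@100 #2:6@95 #3:4@95] asks=[#6:2@102]
After op 7 [order #7] market_sell(qty=8): fills=#4x#7:4@101 #5x#7:4@100; bids=[#5:1@100 #2:6@95 #3:4@95] asks=[#6:2@102]
After op 8 [order #8] limit_buy(price=95, qty=7): fills=none; bids=[#5:1@100 #2:6@95 #3:4@95 #8:7@95] asks=[#6:2@102]
After op 9 [order #9] market_sell(qty=5): fills=#5x#9:1@100 #2x#9:4@95; bids=[#2:2@95 #3:4@95 #8:7@95] asks=[#6:2@102]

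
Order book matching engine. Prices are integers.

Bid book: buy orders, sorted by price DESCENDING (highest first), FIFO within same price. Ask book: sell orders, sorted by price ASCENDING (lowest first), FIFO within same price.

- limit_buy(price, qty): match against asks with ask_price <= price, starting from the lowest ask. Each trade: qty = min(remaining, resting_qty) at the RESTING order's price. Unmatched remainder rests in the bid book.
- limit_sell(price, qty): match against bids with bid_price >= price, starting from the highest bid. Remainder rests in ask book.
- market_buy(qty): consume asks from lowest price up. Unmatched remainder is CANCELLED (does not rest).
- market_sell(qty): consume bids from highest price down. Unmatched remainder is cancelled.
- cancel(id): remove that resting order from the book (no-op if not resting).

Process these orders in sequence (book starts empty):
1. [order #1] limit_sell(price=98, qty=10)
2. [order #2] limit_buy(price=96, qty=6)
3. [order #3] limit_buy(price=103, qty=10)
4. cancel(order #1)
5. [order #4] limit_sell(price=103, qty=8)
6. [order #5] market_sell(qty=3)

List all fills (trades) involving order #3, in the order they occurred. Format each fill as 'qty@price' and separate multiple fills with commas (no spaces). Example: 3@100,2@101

Answer: 10@98

Derivation:
After op 1 [order #1] limit_sell(price=98, qty=10): fills=none; bids=[-] asks=[#1:10@98]
After op 2 [order #2] limit_buy(price=96, qty=6): fills=none; bids=[#2:6@96] asks=[#1:10@98]
After op 3 [order #3] limit_buy(price=103, qty=10): fills=#3x#1:10@98; bids=[#2:6@96] asks=[-]
After op 4 cancel(order #1): fills=none; bids=[#2:6@96] asks=[-]
After op 5 [order #4] limit_sell(price=103, qty=8): fills=none; bids=[#2:6@96] asks=[#4:8@103]
After op 6 [order #5] market_sell(qty=3): fills=#2x#5:3@96; bids=[#2:3@96] asks=[#4:8@103]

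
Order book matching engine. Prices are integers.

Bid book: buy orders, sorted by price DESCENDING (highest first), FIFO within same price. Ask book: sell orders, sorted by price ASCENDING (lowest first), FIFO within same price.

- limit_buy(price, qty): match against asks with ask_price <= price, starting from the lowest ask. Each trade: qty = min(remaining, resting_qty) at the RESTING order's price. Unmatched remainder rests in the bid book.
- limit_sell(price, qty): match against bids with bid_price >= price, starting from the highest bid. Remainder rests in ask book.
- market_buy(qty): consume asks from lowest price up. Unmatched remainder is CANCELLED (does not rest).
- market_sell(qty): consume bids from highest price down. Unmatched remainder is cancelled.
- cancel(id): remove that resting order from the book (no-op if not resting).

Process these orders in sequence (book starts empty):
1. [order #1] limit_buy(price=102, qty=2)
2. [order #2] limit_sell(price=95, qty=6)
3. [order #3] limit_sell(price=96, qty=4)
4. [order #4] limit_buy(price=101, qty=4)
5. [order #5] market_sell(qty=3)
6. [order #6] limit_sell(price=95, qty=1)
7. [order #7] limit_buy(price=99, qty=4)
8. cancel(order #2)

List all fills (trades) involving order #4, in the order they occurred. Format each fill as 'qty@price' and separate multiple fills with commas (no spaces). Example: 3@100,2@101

After op 1 [order #1] limit_buy(price=102, qty=2): fills=none; bids=[#1:2@102] asks=[-]
After op 2 [order #2] limit_sell(price=95, qty=6): fills=#1x#2:2@102; bids=[-] asks=[#2:4@95]
After op 3 [order #3] limit_sell(price=96, qty=4): fills=none; bids=[-] asks=[#2:4@95 #3:4@96]
After op 4 [order #4] limit_buy(price=101, qty=4): fills=#4x#2:4@95; bids=[-] asks=[#3:4@96]
After op 5 [order #5] market_sell(qty=3): fills=none; bids=[-] asks=[#3:4@96]
After op 6 [order #6] limit_sell(price=95, qty=1): fills=none; bids=[-] asks=[#6:1@95 #3:4@96]
After op 7 [order #7] limit_buy(price=99, qty=4): fills=#7x#6:1@95 #7x#3:3@96; bids=[-] asks=[#3:1@96]
After op 8 cancel(order #2): fills=none; bids=[-] asks=[#3:1@96]

Answer: 4@95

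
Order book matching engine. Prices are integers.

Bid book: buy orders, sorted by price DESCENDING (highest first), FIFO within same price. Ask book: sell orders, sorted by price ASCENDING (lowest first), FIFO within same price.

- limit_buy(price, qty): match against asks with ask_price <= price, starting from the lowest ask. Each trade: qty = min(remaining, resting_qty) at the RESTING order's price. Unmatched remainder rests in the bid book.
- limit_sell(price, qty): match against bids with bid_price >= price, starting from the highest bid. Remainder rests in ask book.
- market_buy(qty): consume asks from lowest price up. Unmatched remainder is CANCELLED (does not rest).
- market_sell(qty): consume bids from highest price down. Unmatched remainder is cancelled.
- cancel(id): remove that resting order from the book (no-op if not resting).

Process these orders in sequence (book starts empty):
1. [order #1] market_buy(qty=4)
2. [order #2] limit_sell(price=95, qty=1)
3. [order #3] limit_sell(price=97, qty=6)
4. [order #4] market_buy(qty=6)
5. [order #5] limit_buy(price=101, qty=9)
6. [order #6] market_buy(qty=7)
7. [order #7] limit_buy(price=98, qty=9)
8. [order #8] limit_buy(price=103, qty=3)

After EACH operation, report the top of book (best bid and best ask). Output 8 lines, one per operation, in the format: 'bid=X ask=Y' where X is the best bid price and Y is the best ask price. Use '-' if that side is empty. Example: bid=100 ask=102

After op 1 [order #1] market_buy(qty=4): fills=none; bids=[-] asks=[-]
After op 2 [order #2] limit_sell(price=95, qty=1): fills=none; bids=[-] asks=[#2:1@95]
After op 3 [order #3] limit_sell(price=97, qty=6): fills=none; bids=[-] asks=[#2:1@95 #3:6@97]
After op 4 [order #4] market_buy(qty=6): fills=#4x#2:1@95 #4x#3:5@97; bids=[-] asks=[#3:1@97]
After op 5 [order #5] limit_buy(price=101, qty=9): fills=#5x#3:1@97; bids=[#5:8@101] asks=[-]
After op 6 [order #6] market_buy(qty=7): fills=none; bids=[#5:8@101] asks=[-]
After op 7 [order #7] limit_buy(price=98, qty=9): fills=none; bids=[#5:8@101 #7:9@98] asks=[-]
After op 8 [order #8] limit_buy(price=103, qty=3): fills=none; bids=[#8:3@103 #5:8@101 #7:9@98] asks=[-]

Answer: bid=- ask=-
bid=- ask=95
bid=- ask=95
bid=- ask=97
bid=101 ask=-
bid=101 ask=-
bid=101 ask=-
bid=103 ask=-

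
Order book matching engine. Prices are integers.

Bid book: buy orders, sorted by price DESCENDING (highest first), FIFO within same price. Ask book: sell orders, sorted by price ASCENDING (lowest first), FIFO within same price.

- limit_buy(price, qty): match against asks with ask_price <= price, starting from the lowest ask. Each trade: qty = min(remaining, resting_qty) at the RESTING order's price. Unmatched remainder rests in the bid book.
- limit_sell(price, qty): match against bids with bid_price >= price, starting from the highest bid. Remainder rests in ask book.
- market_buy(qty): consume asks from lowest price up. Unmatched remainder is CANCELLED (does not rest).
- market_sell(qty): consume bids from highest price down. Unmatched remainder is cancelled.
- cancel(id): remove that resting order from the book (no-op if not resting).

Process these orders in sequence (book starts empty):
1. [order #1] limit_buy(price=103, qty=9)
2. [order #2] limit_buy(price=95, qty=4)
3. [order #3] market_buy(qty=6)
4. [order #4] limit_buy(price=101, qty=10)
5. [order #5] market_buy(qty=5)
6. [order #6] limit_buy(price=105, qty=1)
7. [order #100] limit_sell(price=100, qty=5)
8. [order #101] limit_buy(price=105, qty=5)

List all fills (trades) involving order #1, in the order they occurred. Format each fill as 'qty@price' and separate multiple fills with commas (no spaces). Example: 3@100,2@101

Answer: 4@103

Derivation:
After op 1 [order #1] limit_buy(price=103, qty=9): fills=none; bids=[#1:9@103] asks=[-]
After op 2 [order #2] limit_buy(price=95, qty=4): fills=none; bids=[#1:9@103 #2:4@95] asks=[-]
After op 3 [order #3] market_buy(qty=6): fills=none; bids=[#1:9@103 #2:4@95] asks=[-]
After op 4 [order #4] limit_buy(price=101, qty=10): fills=none; bids=[#1:9@103 #4:10@101 #2:4@95] asks=[-]
After op 5 [order #5] market_buy(qty=5): fills=none; bids=[#1:9@103 #4:10@101 #2:4@95] asks=[-]
After op 6 [order #6] limit_buy(price=105, qty=1): fills=none; bids=[#6:1@105 #1:9@103 #4:10@101 #2:4@95] asks=[-]
After op 7 [order #100] limit_sell(price=100, qty=5): fills=#6x#100:1@105 #1x#100:4@103; bids=[#1:5@103 #4:10@101 #2:4@95] asks=[-]
After op 8 [order #101] limit_buy(price=105, qty=5): fills=none; bids=[#101:5@105 #1:5@103 #4:10@101 #2:4@95] asks=[-]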